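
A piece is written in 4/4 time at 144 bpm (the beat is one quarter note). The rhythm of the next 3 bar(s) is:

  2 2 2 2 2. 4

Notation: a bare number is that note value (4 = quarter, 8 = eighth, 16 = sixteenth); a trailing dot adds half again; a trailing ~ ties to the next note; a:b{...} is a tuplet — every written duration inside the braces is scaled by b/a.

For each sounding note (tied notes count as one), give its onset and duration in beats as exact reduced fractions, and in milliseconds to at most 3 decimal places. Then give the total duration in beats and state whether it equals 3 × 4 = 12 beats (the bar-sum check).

1) 0.0ms=0b +833.333ms=2b
2) 833.333ms=2b +833.333ms=2b
3) 1666.667ms=4b +833.333ms=2b
4) 2500.0ms=6b +833.333ms=2b
5) 3333.333ms=8b +1250.0ms=3b
6) 4583.333ms=11b +416.667ms=1b
Σ=12b of 12 (144bpm 4/4) — PASS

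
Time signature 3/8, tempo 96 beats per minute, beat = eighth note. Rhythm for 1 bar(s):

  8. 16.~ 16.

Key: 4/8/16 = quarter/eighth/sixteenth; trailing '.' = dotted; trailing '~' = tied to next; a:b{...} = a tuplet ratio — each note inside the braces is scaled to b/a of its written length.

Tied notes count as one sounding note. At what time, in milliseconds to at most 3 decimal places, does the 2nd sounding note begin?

1. 0.0ms @ 0 + 937.5ms (3/2)
2. 937.5ms @ 3/2 + 937.5ms (3/2)

note 2 onset = 3/2b = 937.5ms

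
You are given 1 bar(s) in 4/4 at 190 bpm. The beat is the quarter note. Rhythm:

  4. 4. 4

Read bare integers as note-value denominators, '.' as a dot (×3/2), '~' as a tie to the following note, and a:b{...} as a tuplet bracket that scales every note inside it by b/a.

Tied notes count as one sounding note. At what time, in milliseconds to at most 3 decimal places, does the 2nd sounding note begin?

1. 0.0ms @ 0 + 473.684ms (3/2)
2. 473.684ms @ 3/2 + 473.684ms (3/2)
3. 947.368ms @ 3 + 315.789ms (1)

note 2 onset = 3/2b = 473.684ms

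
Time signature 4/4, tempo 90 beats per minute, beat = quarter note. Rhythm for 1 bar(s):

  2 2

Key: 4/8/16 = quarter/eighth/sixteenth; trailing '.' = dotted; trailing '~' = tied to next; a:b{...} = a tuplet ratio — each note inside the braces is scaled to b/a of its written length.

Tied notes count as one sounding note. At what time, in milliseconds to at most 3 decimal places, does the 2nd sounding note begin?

note 2 onset = 2b = 1333.333ms

1. 0.0ms @ 0 + 1333.333ms (2)
2. 1333.333ms @ 2 + 1333.333ms (2)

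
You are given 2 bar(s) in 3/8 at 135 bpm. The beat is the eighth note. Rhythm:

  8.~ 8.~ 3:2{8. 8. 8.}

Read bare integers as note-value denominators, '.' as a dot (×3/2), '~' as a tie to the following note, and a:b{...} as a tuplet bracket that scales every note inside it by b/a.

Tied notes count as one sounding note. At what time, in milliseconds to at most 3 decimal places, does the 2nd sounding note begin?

note 2 onset = 4b = 1777.778ms

1. 0.0ms @ 0 + 1777.778ms (4)
2. 1777.778ms @ 4 + 444.444ms (1)
3. 2222.222ms @ 5 + 444.444ms (1)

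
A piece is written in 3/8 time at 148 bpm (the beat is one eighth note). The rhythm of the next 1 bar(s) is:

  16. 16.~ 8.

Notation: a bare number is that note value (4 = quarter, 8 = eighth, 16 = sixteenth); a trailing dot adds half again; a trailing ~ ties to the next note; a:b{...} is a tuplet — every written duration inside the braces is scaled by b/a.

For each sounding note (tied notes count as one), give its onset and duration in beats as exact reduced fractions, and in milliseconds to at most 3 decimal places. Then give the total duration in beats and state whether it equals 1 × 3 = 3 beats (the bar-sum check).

1) 0.0ms=0b +304.054ms=3/4b
2) 304.054ms=3/4b +912.162ms=9/4b
Σ=3b of 3 (148bpm 3/8) — PASS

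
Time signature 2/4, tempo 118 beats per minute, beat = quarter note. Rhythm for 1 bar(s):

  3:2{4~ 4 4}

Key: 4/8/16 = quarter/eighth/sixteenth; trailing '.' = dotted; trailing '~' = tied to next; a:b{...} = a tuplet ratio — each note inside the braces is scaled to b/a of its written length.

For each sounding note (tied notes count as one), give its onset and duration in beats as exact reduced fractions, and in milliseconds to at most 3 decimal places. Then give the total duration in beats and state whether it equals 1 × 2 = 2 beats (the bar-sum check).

1) 0.0ms=0b +677.966ms=4/3b
2) 677.966ms=4/3b +338.983ms=2/3b
Σ=2b of 2 (118bpm 2/4) — PASS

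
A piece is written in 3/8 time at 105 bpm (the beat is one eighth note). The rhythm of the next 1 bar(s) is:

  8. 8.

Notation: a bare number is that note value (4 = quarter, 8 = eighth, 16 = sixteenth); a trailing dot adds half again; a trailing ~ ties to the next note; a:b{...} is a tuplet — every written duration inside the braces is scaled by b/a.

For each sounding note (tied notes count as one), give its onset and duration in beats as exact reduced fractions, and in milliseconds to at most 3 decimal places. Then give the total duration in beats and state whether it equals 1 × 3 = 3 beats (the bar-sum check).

1) 0.0ms=0b +857.143ms=3/2b
2) 857.143ms=3/2b +857.143ms=3/2b
Σ=3b of 3 (105bpm 3/8) — PASS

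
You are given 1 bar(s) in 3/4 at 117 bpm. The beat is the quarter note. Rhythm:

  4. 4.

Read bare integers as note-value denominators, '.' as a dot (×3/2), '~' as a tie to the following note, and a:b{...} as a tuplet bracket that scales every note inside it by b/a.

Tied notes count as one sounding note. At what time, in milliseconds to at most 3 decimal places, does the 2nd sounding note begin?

1. 0.0ms @ 0 + 769.231ms (3/2)
2. 769.231ms @ 3/2 + 769.231ms (3/2)

note 2 onset = 3/2b = 769.231ms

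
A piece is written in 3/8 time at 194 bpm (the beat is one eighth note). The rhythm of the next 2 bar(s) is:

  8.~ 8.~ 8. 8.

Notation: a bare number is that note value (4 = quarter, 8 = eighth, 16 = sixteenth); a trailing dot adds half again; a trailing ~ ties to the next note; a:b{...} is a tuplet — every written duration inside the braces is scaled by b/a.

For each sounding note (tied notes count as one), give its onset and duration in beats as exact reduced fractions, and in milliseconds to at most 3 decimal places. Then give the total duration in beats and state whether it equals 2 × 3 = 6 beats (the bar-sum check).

1) 0.0ms=0b +1391.753ms=9/2b
2) 1391.753ms=9/2b +463.918ms=3/2b
Σ=6b of 6 (194bpm 3/8) — PASS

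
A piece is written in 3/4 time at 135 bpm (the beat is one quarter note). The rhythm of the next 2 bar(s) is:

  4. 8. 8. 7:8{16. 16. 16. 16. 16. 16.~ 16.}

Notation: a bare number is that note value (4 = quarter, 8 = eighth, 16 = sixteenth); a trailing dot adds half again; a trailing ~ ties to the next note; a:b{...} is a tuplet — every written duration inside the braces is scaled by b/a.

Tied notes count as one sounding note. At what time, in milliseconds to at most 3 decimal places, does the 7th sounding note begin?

note 7 onset = 30/7b = 1904.762ms

1. 0.0ms @ 0 + 666.667ms (3/2)
2. 666.667ms @ 3/2 + 333.333ms (3/4)
3. 1000.0ms @ 9/4 + 333.333ms (3/4)
4. 1333.333ms @ 3 + 190.476ms (3/7)
5. 1523.81ms @ 24/7 + 190.476ms (3/7)
6. 1714.286ms @ 27/7 + 190.476ms (3/7)
7. 1904.762ms @ 30/7 + 190.476ms (3/7)
8. 2095.238ms @ 33/7 + 190.476ms (3/7)
9. 2285.714ms @ 36/7 + 380.952ms (6/7)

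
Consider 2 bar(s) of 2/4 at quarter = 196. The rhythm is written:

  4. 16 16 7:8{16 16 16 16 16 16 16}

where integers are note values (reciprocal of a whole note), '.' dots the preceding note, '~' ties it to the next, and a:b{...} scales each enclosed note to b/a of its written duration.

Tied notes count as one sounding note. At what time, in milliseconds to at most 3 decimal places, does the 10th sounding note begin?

1. 0.0ms @ 0 + 459.184ms (3/2)
2. 459.184ms @ 3/2 + 76.531ms (1/4)
3. 535.714ms @ 7/4 + 76.531ms (1/4)
4. 612.245ms @ 2 + 87.464ms (2/7)
5. 699.708ms @ 16/7 + 87.464ms (2/7)
6. 787.172ms @ 18/7 + 87.464ms (2/7)
7. 874.636ms @ 20/7 + 87.464ms (2/7)
8. 962.099ms @ 22/7 + 87.464ms (2/7)
9. 1049.563ms @ 24/7 + 87.464ms (2/7)
10. 1137.026ms @ 26/7 + 87.464ms (2/7)

note 10 onset = 26/7b = 1137.026ms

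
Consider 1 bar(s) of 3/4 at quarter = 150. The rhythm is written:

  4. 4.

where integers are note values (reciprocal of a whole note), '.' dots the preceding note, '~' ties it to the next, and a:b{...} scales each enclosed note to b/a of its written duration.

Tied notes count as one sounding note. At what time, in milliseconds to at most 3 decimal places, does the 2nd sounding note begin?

note 2 onset = 3/2b = 600.0ms

1. 0.0ms @ 0 + 600.0ms (3/2)
2. 600.0ms @ 3/2 + 600.0ms (3/2)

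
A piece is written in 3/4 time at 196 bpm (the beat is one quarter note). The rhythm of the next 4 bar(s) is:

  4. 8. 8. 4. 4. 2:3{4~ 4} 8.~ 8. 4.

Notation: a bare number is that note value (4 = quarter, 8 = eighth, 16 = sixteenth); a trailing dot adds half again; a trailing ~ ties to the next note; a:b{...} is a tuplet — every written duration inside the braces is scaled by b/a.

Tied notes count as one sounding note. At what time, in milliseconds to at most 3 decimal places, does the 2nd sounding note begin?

note 2 onset = 3/2b = 459.184ms

1. 0.0ms @ 0 + 459.184ms (3/2)
2. 459.184ms @ 3/2 + 229.592ms (3/4)
3. 688.776ms @ 9/4 + 229.592ms (3/4)
4. 918.367ms @ 3 + 459.184ms (3/2)
5. 1377.551ms @ 9/2 + 459.184ms (3/2)
6. 1836.735ms @ 6 + 918.367ms (3)
7. 2755.102ms @ 9 + 459.184ms (3/2)
8. 3214.286ms @ 21/2 + 459.184ms (3/2)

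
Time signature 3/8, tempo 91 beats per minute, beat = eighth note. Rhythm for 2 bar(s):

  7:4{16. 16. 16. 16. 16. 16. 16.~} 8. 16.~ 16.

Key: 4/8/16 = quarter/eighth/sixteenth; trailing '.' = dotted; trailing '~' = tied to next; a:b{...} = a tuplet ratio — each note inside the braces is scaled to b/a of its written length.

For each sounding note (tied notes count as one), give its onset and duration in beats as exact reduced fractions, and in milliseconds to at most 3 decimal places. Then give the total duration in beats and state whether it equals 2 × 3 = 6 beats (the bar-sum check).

1) 0.0ms=0b +282.575ms=3/7b
2) 282.575ms=3/7b +282.575ms=3/7b
3) 565.149ms=6/7b +282.575ms=3/7b
4) 847.724ms=9/7b +282.575ms=3/7b
5) 1130.298ms=12/7b +282.575ms=3/7b
6) 1412.873ms=15/7b +282.575ms=3/7b
7) 1695.447ms=18/7b +1271.586ms=27/14b
8) 2967.033ms=9/2b +989.011ms=3/2b
Σ=6b of 6 (91bpm 3/8) — PASS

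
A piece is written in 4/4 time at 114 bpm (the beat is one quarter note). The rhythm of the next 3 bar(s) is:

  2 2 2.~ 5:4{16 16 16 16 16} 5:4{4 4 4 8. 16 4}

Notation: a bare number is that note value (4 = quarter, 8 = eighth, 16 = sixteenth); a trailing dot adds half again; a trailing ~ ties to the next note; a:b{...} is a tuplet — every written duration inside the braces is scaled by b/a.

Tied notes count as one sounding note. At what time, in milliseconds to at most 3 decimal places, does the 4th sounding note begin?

1. 0.0ms @ 0 + 1052.632ms (2)
2. 1052.632ms @ 2 + 1052.632ms (2)
3. 2105.263ms @ 4 + 1684.211ms (16/5)
4. 3789.474ms @ 36/5 + 105.263ms (1/5)
5. 3894.737ms @ 37/5 + 105.263ms (1/5)
6. 4000.0ms @ 38/5 + 105.263ms (1/5)
7. 4105.263ms @ 39/5 + 105.263ms (1/5)
8. 4210.526ms @ 8 + 421.053ms (4/5)
9. 4631.579ms @ 44/5 + 421.053ms (4/5)
10. 5052.632ms @ 48/5 + 421.053ms (4/5)
11. 5473.684ms @ 52/5 + 315.789ms (3/5)
12. 5789.474ms @ 11 + 105.263ms (1/5)
13. 5894.737ms @ 56/5 + 421.053ms (4/5)

note 4 onset = 36/5b = 3789.474ms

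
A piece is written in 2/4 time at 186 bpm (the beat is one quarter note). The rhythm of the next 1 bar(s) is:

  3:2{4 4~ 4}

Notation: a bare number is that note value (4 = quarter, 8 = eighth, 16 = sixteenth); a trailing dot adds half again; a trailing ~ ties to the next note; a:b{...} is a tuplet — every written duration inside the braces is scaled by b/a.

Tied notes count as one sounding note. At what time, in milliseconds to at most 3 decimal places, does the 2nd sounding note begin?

1. 0.0ms @ 0 + 215.054ms (2/3)
2. 215.054ms @ 2/3 + 430.108ms (4/3)

note 2 onset = 2/3b = 215.054ms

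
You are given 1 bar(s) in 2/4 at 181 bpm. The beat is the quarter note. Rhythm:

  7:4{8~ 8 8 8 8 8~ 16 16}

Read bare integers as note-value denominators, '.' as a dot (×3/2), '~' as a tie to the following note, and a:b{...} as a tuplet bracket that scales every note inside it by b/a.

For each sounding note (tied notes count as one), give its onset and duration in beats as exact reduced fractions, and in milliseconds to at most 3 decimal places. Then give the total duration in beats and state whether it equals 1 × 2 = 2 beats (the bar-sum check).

1) 0.0ms=0b +189.424ms=4/7b
2) 189.424ms=4/7b +94.712ms=2/7b
3) 284.136ms=6/7b +94.712ms=2/7b
4) 378.848ms=8/7b +94.712ms=2/7b
5) 473.56ms=10/7b +142.068ms=3/7b
6) 615.627ms=13/7b +47.356ms=1/7b
Σ=2b of 2 (181bpm 2/4) — PASS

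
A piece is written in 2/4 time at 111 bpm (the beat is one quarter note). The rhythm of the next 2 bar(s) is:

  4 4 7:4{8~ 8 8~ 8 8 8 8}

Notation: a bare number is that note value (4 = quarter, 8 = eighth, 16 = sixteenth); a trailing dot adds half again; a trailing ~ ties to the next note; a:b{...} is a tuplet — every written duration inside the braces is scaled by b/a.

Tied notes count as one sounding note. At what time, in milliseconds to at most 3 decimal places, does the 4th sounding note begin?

note 4 onset = 18/7b = 1389.961ms

1. 0.0ms @ 0 + 540.541ms (1)
2. 540.541ms @ 1 + 540.541ms (1)
3. 1081.081ms @ 2 + 308.88ms (4/7)
4. 1389.961ms @ 18/7 + 308.88ms (4/7)
5. 1698.842ms @ 22/7 + 154.44ms (2/7)
6. 1853.282ms @ 24/7 + 154.44ms (2/7)
7. 2007.722ms @ 26/7 + 154.44ms (2/7)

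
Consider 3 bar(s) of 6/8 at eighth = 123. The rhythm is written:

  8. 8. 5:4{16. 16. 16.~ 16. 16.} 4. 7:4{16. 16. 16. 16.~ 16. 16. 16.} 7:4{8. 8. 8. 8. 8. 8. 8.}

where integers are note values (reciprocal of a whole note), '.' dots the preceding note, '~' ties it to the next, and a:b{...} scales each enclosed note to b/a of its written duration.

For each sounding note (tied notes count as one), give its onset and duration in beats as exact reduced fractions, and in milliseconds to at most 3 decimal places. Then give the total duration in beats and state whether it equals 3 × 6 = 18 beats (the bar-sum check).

1) 0.0ms=0b +731.707ms=3/2b
2) 731.707ms=3/2b +731.707ms=3/2b
3) 1463.415ms=3b +292.683ms=3/5b
4) 1756.098ms=18/5b +292.683ms=3/5b
5) 2048.78ms=21/5b +585.366ms=6/5b
6) 2634.146ms=27/5b +292.683ms=3/5b
7) 2926.829ms=6b +1463.415ms=3b
8) 4390.244ms=9b +209.059ms=3/7b
9) 4599.303ms=66/7b +209.059ms=3/7b
10) 4808.362ms=69/7b +209.059ms=3/7b
11) 5017.422ms=72/7b +418.118ms=6/7b
12) 5435.54ms=78/7b +209.059ms=3/7b
13) 5644.599ms=81/7b +209.059ms=3/7b
14) 5853.659ms=12b +418.118ms=6/7b
15) 6271.777ms=90/7b +418.118ms=6/7b
16) 6689.895ms=96/7b +418.118ms=6/7b
17) 7108.014ms=102/7b +418.118ms=6/7b
18) 7526.132ms=108/7b +418.118ms=6/7b
19) 7944.251ms=114/7b +418.118ms=6/7b
20) 8362.369ms=120/7b +418.118ms=6/7b
Σ=18b of 18 (123bpm 6/8) — PASS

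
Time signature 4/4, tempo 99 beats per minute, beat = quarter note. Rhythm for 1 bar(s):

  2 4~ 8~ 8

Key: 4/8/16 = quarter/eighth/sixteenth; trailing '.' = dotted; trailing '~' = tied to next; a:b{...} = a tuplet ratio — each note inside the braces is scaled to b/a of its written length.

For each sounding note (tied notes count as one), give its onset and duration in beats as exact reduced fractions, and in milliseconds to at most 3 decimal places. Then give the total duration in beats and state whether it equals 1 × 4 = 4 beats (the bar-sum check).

1) 0.0ms=0b +1212.121ms=2b
2) 1212.121ms=2b +1212.121ms=2b
Σ=4b of 4 (99bpm 4/4) — PASS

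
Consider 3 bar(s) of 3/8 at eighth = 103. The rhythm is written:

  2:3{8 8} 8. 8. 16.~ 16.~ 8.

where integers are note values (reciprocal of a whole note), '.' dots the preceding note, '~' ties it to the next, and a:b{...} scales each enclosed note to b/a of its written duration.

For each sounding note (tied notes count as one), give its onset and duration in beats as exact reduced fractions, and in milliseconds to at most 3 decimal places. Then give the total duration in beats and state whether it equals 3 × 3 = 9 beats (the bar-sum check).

1) 0.0ms=0b +873.786ms=3/2b
2) 873.786ms=3/2b +873.786ms=3/2b
3) 1747.573ms=3b +873.786ms=3/2b
4) 2621.359ms=9/2b +873.786ms=3/2b
5) 3495.146ms=6b +1747.573ms=3b
Σ=9b of 9 (103bpm 3/8) — PASS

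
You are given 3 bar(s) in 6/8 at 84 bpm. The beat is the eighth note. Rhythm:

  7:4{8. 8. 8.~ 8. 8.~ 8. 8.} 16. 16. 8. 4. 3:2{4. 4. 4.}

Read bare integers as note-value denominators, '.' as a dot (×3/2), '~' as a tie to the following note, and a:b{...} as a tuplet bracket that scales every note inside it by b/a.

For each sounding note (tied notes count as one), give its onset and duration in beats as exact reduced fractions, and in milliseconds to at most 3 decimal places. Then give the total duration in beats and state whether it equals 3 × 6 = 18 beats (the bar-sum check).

1) 0.0ms=0b +612.245ms=6/7b
2) 612.245ms=6/7b +612.245ms=6/7b
3) 1224.49ms=12/7b +1224.49ms=12/7b
4) 2448.98ms=24/7b +1224.49ms=12/7b
5) 3673.469ms=36/7b +612.245ms=6/7b
6) 4285.714ms=6b +535.714ms=3/4b
7) 4821.429ms=27/4b +535.714ms=3/4b
8) 5357.143ms=15/2b +1071.429ms=3/2b
9) 6428.571ms=9b +2142.857ms=3b
10) 8571.429ms=12b +1428.571ms=2b
11) 10000.0ms=14b +1428.571ms=2b
12) 11428.571ms=16b +1428.571ms=2b
Σ=18b of 18 (84bpm 6/8) — PASS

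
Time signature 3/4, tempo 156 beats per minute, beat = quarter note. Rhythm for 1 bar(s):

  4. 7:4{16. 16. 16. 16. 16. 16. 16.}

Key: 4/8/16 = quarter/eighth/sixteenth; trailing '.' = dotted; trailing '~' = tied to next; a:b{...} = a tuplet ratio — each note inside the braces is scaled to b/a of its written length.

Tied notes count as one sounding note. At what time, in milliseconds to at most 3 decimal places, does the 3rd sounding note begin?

note 3 onset = 12/7b = 659.341ms

1. 0.0ms @ 0 + 576.923ms (3/2)
2. 576.923ms @ 3/2 + 82.418ms (3/14)
3. 659.341ms @ 12/7 + 82.418ms (3/14)
4. 741.758ms @ 27/14 + 82.418ms (3/14)
5. 824.176ms @ 15/7 + 82.418ms (3/14)
6. 906.593ms @ 33/14 + 82.418ms (3/14)
7. 989.011ms @ 18/7 + 82.418ms (3/14)
8. 1071.429ms @ 39/14 + 82.418ms (3/14)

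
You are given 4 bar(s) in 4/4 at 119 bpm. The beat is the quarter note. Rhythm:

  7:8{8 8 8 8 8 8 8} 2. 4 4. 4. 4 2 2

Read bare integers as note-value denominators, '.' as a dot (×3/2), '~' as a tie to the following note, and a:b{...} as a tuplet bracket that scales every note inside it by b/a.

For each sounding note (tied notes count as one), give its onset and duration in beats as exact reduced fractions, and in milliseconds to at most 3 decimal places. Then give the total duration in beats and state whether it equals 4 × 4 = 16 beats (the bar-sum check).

1) 0.0ms=0b +288.115ms=4/7b
2) 288.115ms=4/7b +288.115ms=4/7b
3) 576.23ms=8/7b +288.115ms=4/7b
4) 864.346ms=12/7b +288.115ms=4/7b
5) 1152.461ms=16/7b +288.115ms=4/7b
6) 1440.576ms=20/7b +288.115ms=4/7b
7) 1728.691ms=24/7b +288.115ms=4/7b
8) 2016.807ms=4b +1512.605ms=3b
9) 3529.412ms=7b +504.202ms=1b
10) 4033.613ms=8b +756.303ms=3/2b
11) 4789.916ms=19/2b +756.303ms=3/2b
12) 5546.218ms=11b +504.202ms=1b
13) 6050.42ms=12b +1008.403ms=2b
14) 7058.824ms=14b +1008.403ms=2b
Σ=16b of 16 (119bpm 4/4) — PASS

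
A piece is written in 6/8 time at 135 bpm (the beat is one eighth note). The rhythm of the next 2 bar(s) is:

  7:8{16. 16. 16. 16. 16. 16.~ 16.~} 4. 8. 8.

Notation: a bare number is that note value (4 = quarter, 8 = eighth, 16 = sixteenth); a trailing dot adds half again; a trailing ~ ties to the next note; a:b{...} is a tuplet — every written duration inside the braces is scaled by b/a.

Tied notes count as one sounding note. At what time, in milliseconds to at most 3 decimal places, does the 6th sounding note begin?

1. 0.0ms @ 0 + 380.952ms (6/7)
2. 380.952ms @ 6/7 + 380.952ms (6/7)
3. 761.905ms @ 12/7 + 380.952ms (6/7)
4. 1142.857ms @ 18/7 + 380.952ms (6/7)
5. 1523.81ms @ 24/7 + 380.952ms (6/7)
6. 1904.762ms @ 30/7 + 2095.238ms (33/7)
7. 4000.0ms @ 9 + 666.667ms (3/2)
8. 4666.667ms @ 21/2 + 666.667ms (3/2)

note 6 onset = 30/7b = 1904.762ms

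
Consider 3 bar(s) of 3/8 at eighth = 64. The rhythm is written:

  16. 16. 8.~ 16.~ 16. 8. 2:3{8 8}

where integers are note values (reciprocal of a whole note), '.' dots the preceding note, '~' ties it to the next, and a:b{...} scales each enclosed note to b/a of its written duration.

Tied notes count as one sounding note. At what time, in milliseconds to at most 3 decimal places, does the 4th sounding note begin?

note 4 onset = 9/2b = 4218.75ms

1. 0.0ms @ 0 + 703.125ms (3/4)
2. 703.125ms @ 3/4 + 703.125ms (3/4)
3. 1406.25ms @ 3/2 + 2812.5ms (3)
4. 4218.75ms @ 9/2 + 1406.25ms (3/2)
5. 5625.0ms @ 6 + 1406.25ms (3/2)
6. 7031.25ms @ 15/2 + 1406.25ms (3/2)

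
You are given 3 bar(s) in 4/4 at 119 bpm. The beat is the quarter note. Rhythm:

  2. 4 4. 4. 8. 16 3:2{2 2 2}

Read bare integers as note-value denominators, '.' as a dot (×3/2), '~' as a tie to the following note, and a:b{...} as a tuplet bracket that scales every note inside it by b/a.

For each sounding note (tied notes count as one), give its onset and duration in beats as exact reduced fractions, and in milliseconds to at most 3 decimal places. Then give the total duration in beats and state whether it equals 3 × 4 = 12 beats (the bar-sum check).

1) 0.0ms=0b +1512.605ms=3b
2) 1512.605ms=3b +504.202ms=1b
3) 2016.807ms=4b +756.303ms=3/2b
4) 2773.109ms=11/2b +756.303ms=3/2b
5) 3529.412ms=7b +378.151ms=3/4b
6) 3907.563ms=31/4b +126.05ms=1/4b
7) 4033.613ms=8b +672.269ms=4/3b
8) 4705.882ms=28/3b +672.269ms=4/3b
9) 5378.151ms=32/3b +672.269ms=4/3b
Σ=12b of 12 (119bpm 4/4) — PASS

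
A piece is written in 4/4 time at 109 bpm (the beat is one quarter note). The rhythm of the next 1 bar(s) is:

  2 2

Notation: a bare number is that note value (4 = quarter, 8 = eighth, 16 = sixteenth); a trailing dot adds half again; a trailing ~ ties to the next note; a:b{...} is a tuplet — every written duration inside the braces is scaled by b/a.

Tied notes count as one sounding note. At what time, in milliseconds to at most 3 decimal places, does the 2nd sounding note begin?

1. 0.0ms @ 0 + 1100.917ms (2)
2. 1100.917ms @ 2 + 1100.917ms (2)

note 2 onset = 2b = 1100.917ms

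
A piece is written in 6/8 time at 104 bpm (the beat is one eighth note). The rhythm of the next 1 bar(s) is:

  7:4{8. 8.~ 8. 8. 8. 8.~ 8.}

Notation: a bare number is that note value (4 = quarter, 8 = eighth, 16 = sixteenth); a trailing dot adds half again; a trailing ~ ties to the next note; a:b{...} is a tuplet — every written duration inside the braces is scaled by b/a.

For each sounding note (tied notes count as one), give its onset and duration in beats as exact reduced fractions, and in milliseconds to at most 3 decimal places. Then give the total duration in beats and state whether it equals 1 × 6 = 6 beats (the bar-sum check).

1) 0.0ms=0b +494.505ms=6/7b
2) 494.505ms=6/7b +989.011ms=12/7b
3) 1483.516ms=18/7b +494.505ms=6/7b
4) 1978.022ms=24/7b +494.505ms=6/7b
5) 2472.527ms=30/7b +989.011ms=12/7b
Σ=6b of 6 (104bpm 6/8) — PASS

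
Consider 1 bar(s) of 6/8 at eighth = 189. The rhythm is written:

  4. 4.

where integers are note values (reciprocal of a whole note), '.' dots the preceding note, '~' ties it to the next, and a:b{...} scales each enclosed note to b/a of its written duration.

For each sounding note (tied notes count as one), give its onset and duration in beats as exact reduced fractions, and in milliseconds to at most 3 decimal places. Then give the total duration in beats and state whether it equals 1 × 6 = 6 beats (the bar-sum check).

1) 0.0ms=0b +952.381ms=3b
2) 952.381ms=3b +952.381ms=3b
Σ=6b of 6 (189bpm 6/8) — PASS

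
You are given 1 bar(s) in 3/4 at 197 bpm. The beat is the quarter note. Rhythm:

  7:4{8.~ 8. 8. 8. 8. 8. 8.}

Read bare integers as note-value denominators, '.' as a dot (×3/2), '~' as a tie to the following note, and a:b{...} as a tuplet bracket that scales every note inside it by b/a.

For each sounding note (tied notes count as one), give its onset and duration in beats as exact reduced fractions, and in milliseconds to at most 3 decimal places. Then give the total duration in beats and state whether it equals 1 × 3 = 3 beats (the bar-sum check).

1) 0.0ms=0b +261.059ms=6/7b
2) 261.059ms=6/7b +130.529ms=3/7b
3) 391.588ms=9/7b +130.529ms=3/7b
4) 522.117ms=12/7b +130.529ms=3/7b
5) 652.647ms=15/7b +130.529ms=3/7b
6) 783.176ms=18/7b +130.529ms=3/7b
Σ=3b of 3 (197bpm 3/4) — PASS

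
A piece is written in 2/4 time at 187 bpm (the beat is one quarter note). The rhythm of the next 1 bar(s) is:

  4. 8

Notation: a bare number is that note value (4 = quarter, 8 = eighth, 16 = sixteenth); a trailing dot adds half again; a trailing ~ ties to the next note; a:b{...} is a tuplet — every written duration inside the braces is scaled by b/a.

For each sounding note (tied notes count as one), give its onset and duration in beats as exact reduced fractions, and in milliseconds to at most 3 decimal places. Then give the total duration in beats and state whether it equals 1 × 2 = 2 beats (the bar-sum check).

1) 0.0ms=0b +481.283ms=3/2b
2) 481.283ms=3/2b +160.428ms=1/2b
Σ=2b of 2 (187bpm 2/4) — PASS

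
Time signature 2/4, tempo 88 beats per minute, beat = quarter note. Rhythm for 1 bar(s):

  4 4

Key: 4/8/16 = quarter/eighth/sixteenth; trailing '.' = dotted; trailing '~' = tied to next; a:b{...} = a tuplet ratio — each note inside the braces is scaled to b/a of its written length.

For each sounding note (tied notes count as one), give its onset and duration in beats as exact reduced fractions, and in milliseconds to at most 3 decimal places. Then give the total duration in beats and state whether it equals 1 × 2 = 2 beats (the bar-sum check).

1) 0.0ms=0b +681.818ms=1b
2) 681.818ms=1b +681.818ms=1b
Σ=2b of 2 (88bpm 2/4) — PASS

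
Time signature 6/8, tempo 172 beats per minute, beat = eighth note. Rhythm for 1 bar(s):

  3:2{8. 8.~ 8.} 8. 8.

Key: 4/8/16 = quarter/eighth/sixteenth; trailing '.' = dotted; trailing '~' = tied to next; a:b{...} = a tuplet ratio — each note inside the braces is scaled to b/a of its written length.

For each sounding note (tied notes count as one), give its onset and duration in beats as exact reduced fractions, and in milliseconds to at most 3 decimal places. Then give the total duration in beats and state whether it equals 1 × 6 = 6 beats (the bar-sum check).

1) 0.0ms=0b +348.837ms=1b
2) 348.837ms=1b +697.674ms=2b
3) 1046.512ms=3b +523.256ms=3/2b
4) 1569.767ms=9/2b +523.256ms=3/2b
Σ=6b of 6 (172bpm 6/8) — PASS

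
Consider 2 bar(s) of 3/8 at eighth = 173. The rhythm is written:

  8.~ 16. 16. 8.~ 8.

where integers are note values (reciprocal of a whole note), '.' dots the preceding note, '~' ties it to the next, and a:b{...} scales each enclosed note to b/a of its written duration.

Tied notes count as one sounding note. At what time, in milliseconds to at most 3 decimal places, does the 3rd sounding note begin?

1. 0.0ms @ 0 + 780.347ms (9/4)
2. 780.347ms @ 9/4 + 260.116ms (3/4)
3. 1040.462ms @ 3 + 1040.462ms (3)

note 3 onset = 3b = 1040.462ms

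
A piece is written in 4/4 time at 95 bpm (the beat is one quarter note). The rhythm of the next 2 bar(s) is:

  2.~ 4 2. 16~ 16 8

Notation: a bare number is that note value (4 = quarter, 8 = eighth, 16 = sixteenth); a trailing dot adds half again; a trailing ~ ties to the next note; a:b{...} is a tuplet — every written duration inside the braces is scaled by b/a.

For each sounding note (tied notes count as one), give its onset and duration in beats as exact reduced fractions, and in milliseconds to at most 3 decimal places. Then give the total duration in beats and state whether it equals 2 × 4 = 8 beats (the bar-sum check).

1) 0.0ms=0b +2526.316ms=4b
2) 2526.316ms=4b +1894.737ms=3b
3) 4421.053ms=7b +315.789ms=1/2b
4) 4736.842ms=15/2b +315.789ms=1/2b
Σ=8b of 8 (95bpm 4/4) — PASS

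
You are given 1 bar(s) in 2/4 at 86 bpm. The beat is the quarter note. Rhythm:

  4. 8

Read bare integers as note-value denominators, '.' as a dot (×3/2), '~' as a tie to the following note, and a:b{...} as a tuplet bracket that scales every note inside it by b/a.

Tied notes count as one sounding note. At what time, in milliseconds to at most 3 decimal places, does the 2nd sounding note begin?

1. 0.0ms @ 0 + 1046.512ms (3/2)
2. 1046.512ms @ 3/2 + 348.837ms (1/2)

note 2 onset = 3/2b = 1046.512ms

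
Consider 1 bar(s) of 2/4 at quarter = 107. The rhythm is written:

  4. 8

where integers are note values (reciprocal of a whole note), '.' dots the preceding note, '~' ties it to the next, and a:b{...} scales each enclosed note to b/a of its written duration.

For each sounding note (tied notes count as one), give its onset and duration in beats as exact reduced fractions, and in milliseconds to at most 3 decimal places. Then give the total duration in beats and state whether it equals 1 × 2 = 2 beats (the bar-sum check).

1) 0.0ms=0b +841.121ms=3/2b
2) 841.121ms=3/2b +280.374ms=1/2b
Σ=2b of 2 (107bpm 2/4) — PASS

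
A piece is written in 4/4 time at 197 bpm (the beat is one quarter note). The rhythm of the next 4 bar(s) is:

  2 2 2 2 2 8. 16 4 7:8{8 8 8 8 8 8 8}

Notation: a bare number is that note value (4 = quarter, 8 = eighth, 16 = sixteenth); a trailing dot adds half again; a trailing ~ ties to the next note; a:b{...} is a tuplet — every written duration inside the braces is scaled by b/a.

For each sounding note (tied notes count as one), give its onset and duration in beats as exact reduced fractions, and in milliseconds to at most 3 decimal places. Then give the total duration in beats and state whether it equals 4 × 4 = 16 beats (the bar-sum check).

1) 0.0ms=0b +609.137ms=2b
2) 609.137ms=2b +609.137ms=2b
3) 1218.274ms=4b +609.137ms=2b
4) 1827.411ms=6b +609.137ms=2b
5) 2436.548ms=8b +609.137ms=2b
6) 3045.685ms=10b +228.426ms=3/4b
7) 3274.112ms=43/4b +76.142ms=1/4b
8) 3350.254ms=11b +304.569ms=1b
9) 3654.822ms=12b +174.039ms=4/7b
10) 3828.861ms=88/7b +174.039ms=4/7b
11) 4002.901ms=92/7b +174.039ms=4/7b
12) 4176.94ms=96/7b +174.039ms=4/7b
13) 4350.979ms=100/7b +174.039ms=4/7b
14) 4525.018ms=104/7b +174.039ms=4/7b
15) 4699.057ms=108/7b +174.039ms=4/7b
Σ=16b of 16 (197bpm 4/4) — PASS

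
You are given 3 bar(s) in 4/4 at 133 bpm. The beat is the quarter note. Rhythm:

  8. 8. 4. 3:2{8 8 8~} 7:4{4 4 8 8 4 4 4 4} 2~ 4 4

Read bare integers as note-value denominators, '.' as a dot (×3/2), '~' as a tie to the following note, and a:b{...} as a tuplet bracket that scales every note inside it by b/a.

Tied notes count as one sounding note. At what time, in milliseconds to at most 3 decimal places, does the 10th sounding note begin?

1. 0.0ms @ 0 + 338.346ms (3/4)
2. 338.346ms @ 3/4 + 338.346ms (3/4)
3. 676.692ms @ 3/2 + 676.692ms (3/2)
4. 1353.383ms @ 3 + 150.376ms (1/3)
5. 1503.759ms @ 10/3 + 150.376ms (1/3)
6. 1654.135ms @ 11/3 + 408.163ms (19/21)
7. 2062.299ms @ 32/7 + 257.787ms (4/7)
8. 2320.086ms @ 36/7 + 128.894ms (2/7)
9. 2448.98ms @ 38/7 + 128.894ms (2/7)
10. 2577.873ms @ 40/7 + 257.787ms (4/7)
11. 2835.661ms @ 44/7 + 257.787ms (4/7)
12. 3093.448ms @ 48/7 + 257.787ms (4/7)
13. 3351.235ms @ 52/7 + 257.787ms (4/7)
14. 3609.023ms @ 8 + 1353.383ms (3)
15. 4962.406ms @ 11 + 451.128ms (1)

note 10 onset = 40/7b = 2577.873ms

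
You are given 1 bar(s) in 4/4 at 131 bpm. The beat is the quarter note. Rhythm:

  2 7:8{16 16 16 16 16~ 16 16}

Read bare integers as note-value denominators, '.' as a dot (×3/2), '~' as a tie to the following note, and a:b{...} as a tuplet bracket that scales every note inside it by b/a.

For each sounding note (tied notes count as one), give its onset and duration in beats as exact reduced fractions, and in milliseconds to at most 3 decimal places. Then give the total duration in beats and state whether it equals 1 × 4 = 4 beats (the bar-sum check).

1) 0.0ms=0b +916.031ms=2b
2) 916.031ms=2b +130.862ms=2/7b
3) 1046.892ms=16/7b +130.862ms=2/7b
4) 1177.754ms=18/7b +130.862ms=2/7b
5) 1308.615ms=20/7b +130.862ms=2/7b
6) 1439.477ms=22/7b +261.723ms=4/7b
7) 1701.2ms=26/7b +130.862ms=2/7b
Σ=4b of 4 (131bpm 4/4) — PASS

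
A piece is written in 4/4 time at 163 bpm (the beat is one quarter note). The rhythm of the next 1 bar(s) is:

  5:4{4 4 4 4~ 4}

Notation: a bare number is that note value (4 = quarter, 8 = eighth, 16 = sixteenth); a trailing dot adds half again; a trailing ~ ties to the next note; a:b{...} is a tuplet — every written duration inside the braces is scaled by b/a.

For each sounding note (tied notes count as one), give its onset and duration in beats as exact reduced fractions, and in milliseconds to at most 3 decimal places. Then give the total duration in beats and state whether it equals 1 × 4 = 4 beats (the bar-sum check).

1) 0.0ms=0b +294.479ms=4/5b
2) 294.479ms=4/5b +294.479ms=4/5b
3) 588.957ms=8/5b +294.479ms=4/5b
4) 883.436ms=12/5b +588.957ms=8/5b
Σ=4b of 4 (163bpm 4/4) — PASS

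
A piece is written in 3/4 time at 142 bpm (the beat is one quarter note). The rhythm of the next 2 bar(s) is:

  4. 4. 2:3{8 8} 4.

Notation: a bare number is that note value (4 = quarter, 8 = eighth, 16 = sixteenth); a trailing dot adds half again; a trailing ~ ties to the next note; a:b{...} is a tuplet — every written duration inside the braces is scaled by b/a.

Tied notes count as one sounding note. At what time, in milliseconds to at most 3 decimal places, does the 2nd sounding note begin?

note 2 onset = 3/2b = 633.803ms

1. 0.0ms @ 0 + 633.803ms (3/2)
2. 633.803ms @ 3/2 + 633.803ms (3/2)
3. 1267.606ms @ 3 + 316.901ms (3/4)
4. 1584.507ms @ 15/4 + 316.901ms (3/4)
5. 1901.408ms @ 9/2 + 633.803ms (3/2)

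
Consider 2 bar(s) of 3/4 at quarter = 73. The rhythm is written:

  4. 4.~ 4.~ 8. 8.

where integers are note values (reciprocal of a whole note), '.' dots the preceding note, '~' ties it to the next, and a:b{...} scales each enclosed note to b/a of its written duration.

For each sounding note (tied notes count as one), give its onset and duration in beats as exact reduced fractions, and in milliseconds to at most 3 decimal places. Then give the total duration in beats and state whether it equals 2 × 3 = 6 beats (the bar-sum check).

1) 0.0ms=0b +1232.877ms=3/2b
2) 1232.877ms=3/2b +3082.192ms=15/4b
3) 4315.068ms=21/4b +616.438ms=3/4b
Σ=6b of 6 (73bpm 3/4) — PASS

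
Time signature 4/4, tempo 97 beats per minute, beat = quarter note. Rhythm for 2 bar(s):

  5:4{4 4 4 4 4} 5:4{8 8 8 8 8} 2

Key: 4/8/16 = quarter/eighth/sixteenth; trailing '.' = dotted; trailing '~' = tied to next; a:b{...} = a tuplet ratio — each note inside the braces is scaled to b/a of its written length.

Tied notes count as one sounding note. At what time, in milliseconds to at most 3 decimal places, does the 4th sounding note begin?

1. 0.0ms @ 0 + 494.845ms (4/5)
2. 494.845ms @ 4/5 + 494.845ms (4/5)
3. 989.691ms @ 8/5 + 494.845ms (4/5)
4. 1484.536ms @ 12/5 + 494.845ms (4/5)
5. 1979.381ms @ 16/5 + 494.845ms (4/5)
6. 2474.227ms @ 4 + 247.423ms (2/5)
7. 2721.649ms @ 22/5 + 247.423ms (2/5)
8. 2969.072ms @ 24/5 + 247.423ms (2/5)
9. 3216.495ms @ 26/5 + 247.423ms (2/5)
10. 3463.918ms @ 28/5 + 247.423ms (2/5)
11. 3711.34ms @ 6 + 1237.113ms (2)

note 4 onset = 12/5b = 1484.536ms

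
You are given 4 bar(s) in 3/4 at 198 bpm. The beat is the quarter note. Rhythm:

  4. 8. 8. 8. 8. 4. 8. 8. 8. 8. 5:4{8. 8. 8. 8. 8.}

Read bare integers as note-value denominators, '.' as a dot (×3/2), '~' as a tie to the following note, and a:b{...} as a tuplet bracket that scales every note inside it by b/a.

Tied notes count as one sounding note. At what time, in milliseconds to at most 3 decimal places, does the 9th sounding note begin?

1. 0.0ms @ 0 + 454.545ms (3/2)
2. 454.545ms @ 3/2 + 227.273ms (3/4)
3. 681.818ms @ 9/4 + 227.273ms (3/4)
4. 909.091ms @ 3 + 227.273ms (3/4)
5. 1136.364ms @ 15/4 + 227.273ms (3/4)
6. 1363.636ms @ 9/2 + 454.545ms (3/2)
7. 1818.182ms @ 6 + 227.273ms (3/4)
8. 2045.455ms @ 27/4 + 227.273ms (3/4)
9. 2272.727ms @ 15/2 + 227.273ms (3/4)
10. 2500.0ms @ 33/4 + 227.273ms (3/4)
11. 2727.273ms @ 9 + 181.818ms (3/5)
12. 2909.091ms @ 48/5 + 181.818ms (3/5)
13. 3090.909ms @ 51/5 + 181.818ms (3/5)
14. 3272.727ms @ 54/5 + 181.818ms (3/5)
15. 3454.545ms @ 57/5 + 181.818ms (3/5)

note 9 onset = 15/2b = 2272.727ms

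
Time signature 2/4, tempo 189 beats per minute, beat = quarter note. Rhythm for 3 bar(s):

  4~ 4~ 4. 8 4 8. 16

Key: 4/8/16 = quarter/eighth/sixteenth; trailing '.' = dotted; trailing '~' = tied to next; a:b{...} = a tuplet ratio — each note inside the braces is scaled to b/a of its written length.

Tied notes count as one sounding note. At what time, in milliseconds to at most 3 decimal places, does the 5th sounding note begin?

1. 0.0ms @ 0 + 1111.111ms (7/2)
2. 1111.111ms @ 7/2 + 158.73ms (1/2)
3. 1269.841ms @ 4 + 317.46ms (1)
4. 1587.302ms @ 5 + 238.095ms (3/4)
5. 1825.397ms @ 23/4 + 79.365ms (1/4)

note 5 onset = 23/4b = 1825.397ms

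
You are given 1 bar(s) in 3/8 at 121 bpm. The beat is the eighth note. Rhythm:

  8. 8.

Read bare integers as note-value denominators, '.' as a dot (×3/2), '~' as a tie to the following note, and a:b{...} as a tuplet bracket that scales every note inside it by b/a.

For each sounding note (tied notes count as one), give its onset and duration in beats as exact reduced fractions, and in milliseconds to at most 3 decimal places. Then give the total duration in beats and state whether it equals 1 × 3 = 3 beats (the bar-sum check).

1) 0.0ms=0b +743.802ms=3/2b
2) 743.802ms=3/2b +743.802ms=3/2b
Σ=3b of 3 (121bpm 3/8) — PASS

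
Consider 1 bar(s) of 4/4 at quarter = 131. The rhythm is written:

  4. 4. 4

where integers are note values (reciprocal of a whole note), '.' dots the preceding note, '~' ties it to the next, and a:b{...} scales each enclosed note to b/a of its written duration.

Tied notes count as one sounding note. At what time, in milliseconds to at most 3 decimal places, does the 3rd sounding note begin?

note 3 onset = 3b = 1374.046ms

1. 0.0ms @ 0 + 687.023ms (3/2)
2. 687.023ms @ 3/2 + 687.023ms (3/2)
3. 1374.046ms @ 3 + 458.015ms (1)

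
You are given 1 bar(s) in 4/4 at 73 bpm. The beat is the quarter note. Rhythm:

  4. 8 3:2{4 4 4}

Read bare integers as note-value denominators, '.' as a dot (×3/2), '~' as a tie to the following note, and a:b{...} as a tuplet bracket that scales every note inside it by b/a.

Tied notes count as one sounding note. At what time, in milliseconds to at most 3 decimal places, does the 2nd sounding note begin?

1. 0.0ms @ 0 + 1232.877ms (3/2)
2. 1232.877ms @ 3/2 + 410.959ms (1/2)
3. 1643.836ms @ 2 + 547.945ms (2/3)
4. 2191.781ms @ 8/3 + 547.945ms (2/3)
5. 2739.726ms @ 10/3 + 547.945ms (2/3)

note 2 onset = 3/2b = 1232.877ms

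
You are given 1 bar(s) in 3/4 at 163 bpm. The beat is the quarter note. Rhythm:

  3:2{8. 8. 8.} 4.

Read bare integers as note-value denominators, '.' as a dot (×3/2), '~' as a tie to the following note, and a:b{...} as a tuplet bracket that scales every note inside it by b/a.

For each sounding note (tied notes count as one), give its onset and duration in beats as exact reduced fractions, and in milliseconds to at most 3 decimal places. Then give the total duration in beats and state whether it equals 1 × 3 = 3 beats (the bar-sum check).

1) 0.0ms=0b +184.049ms=1/2b
2) 184.049ms=1/2b +184.049ms=1/2b
3) 368.098ms=1b +184.049ms=1/2b
4) 552.147ms=3/2b +552.147ms=3/2b
Σ=3b of 3 (163bpm 3/4) — PASS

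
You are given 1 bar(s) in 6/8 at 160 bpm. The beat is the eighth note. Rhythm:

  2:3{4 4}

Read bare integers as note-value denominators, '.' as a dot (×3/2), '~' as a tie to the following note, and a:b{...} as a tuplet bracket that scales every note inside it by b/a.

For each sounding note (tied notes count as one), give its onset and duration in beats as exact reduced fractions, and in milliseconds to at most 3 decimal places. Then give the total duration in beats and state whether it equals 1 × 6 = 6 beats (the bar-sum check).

1) 0.0ms=0b +1125.0ms=3b
2) 1125.0ms=3b +1125.0ms=3b
Σ=6b of 6 (160bpm 6/8) — PASS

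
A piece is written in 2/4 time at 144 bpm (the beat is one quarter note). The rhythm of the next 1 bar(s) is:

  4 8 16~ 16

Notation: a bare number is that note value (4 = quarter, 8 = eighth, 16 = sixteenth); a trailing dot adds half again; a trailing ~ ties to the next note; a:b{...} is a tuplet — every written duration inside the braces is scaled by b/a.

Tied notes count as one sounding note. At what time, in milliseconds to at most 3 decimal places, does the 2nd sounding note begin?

note 2 onset = 1b = 416.667ms

1. 0.0ms @ 0 + 416.667ms (1)
2. 416.667ms @ 1 + 208.333ms (1/2)
3. 625.0ms @ 3/2 + 208.333ms (1/2)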